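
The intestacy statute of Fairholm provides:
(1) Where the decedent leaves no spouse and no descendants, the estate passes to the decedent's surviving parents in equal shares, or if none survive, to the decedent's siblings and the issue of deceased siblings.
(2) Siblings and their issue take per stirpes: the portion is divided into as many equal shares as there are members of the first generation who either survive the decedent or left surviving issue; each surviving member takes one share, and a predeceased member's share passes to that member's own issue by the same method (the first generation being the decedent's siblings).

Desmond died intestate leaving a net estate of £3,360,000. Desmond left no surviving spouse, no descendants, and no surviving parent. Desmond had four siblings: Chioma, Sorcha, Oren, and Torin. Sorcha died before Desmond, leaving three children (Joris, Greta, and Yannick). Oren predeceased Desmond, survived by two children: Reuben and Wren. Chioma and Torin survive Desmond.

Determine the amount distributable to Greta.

The entire £3,360,000 passes to the siblings and their issue.
That amount (£3,360,000) is divided into 4 shares of £840,000: Chioma and Torin each take £840,000; Sorcha's £840,000 share passes to Sorcha's issue; Oren's £840,000 share passes to Oren's issue.
Sorcha's share (£840,000) is divided into 3 shares of £280,000: Joris, Greta, and Yannick each take £280,000.
Oren's share (£840,000) is divided into 2 shares of £420,000: Reuben and Wren each take £420,000.

Greta receives £280,000.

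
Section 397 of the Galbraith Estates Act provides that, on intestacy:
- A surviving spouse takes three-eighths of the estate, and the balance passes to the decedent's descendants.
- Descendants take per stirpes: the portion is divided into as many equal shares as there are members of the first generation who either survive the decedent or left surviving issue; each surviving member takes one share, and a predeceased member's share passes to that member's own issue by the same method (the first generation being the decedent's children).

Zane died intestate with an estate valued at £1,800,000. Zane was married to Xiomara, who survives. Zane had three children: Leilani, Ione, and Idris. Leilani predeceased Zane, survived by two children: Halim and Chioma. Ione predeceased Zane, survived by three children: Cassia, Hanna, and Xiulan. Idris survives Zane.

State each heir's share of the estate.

Xiomara takes three-eighths of £1,800,000 = £675,000. The remaining £1,125,000 passes to the descendants.
The descendants' portion (£1,125,000) is divided into 3 shares of £375,000: Idris takes £375,000; Leilani's £375,000 share passes to Leilani's issue; Ione's £375,000 share passes to Ione's issue.
Leilani's share (£375,000) is divided into 2 shares of £187,500: Halim and Chioma each take £187,500.
Ione's share (£375,000) is divided into 3 shares of £125,000: Cassia, Hanna, and Xiulan each take £125,000.

Xiomara: £675,000; Halim: £187,500; Chioma: £187,500; Cassia: £125,000; Hanna: £125,000; Xiulan: £125,000; Idris: £375,000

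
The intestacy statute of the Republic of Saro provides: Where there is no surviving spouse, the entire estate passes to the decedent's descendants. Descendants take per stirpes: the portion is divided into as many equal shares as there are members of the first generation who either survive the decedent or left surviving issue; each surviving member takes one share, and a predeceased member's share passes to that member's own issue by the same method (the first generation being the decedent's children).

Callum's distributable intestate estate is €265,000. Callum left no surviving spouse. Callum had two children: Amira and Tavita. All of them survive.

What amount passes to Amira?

Amira receives €132,500.

The entire €265,000 passes to the descendants.
That amount (€265,000) is divided into 2 shares of €132,500: Amira and Tavita each take €132,500.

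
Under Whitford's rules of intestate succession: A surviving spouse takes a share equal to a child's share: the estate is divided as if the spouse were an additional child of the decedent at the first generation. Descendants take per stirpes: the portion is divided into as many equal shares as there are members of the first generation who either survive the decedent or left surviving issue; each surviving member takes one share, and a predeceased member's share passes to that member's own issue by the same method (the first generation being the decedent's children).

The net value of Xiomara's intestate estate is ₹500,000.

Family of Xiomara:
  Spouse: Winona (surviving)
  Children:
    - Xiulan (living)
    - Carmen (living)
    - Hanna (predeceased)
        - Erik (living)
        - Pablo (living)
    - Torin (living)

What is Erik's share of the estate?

The spouse counts as an additional share at the children's level, so there are 5 primary shares of ₹100,000. Winona takes one such share (₹100,000).
The children's combined portion (₹400,000) is divided into 4 shares of ₹100,000: Xiulan, Carmen, and Torin each take ₹100,000; Hanna's ₹100,000 share passes to Hanna's issue.
Hanna's share (₹100,000) is divided into 2 shares of ₹50,000: Erik and Pablo each take ₹50,000.

Erik receives ₹50,000.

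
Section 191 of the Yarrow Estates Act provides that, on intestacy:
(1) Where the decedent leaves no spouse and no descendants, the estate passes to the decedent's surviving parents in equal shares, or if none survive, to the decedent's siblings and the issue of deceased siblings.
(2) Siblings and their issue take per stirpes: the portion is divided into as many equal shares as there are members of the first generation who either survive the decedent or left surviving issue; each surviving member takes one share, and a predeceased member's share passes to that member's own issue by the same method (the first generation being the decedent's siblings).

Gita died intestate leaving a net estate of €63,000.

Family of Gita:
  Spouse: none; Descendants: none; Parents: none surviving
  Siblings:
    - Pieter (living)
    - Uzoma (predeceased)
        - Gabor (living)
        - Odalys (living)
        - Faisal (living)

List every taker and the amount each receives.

The entire €63,000 passes to the siblings and their issue.
That amount (€63,000) is divided into 2 shares of €31,500: Pieter takes €31,500; Uzoma's €31,500 share passes to Uzoma's issue.
Uzoma's share (€31,500) is divided into 3 shares of €10,500: Gabor, Odalys, and Faisal each take €10,500.

Pieter: €31,500; Gabor: €10,500; Odalys: €10,500; Faisal: €10,500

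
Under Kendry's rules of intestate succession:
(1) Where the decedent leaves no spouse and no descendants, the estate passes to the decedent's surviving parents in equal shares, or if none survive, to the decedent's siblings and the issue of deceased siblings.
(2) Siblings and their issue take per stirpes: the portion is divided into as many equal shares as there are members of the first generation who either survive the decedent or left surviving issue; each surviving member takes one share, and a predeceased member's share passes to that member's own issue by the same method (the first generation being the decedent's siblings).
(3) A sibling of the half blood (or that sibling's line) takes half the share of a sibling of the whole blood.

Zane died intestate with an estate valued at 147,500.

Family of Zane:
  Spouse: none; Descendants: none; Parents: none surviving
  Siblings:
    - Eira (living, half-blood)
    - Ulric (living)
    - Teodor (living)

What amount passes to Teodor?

Teodor receives 59,000.

The entire 147,500 passes to the siblings and their issue.
Counting each half-blood sibling's line as half a unit, there are 5/2 units in 147,500, so one unit is 59,000. Whole-blood lines (Ulric and Teodor) take 59,000 each; half-blood lines (Eira) take 29,500 each.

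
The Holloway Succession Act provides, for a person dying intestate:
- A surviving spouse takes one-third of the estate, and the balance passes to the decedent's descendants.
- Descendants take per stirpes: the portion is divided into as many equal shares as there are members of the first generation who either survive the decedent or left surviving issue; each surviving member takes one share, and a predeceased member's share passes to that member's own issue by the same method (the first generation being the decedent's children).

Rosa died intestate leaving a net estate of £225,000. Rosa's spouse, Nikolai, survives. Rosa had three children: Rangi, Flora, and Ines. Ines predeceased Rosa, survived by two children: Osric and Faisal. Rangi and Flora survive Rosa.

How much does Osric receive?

Osric receives £25,000.

Nikolai takes one-third of £225,000 = £75,000. The remaining £150,000 passes to the descendants.
The descendants' portion (£150,000) is divided into 3 shares of £50,000: Rangi and Flora each take £50,000; Ines's £50,000 share passes to Ines's issue.
Ines's share (£50,000) is divided into 2 shares of £25,000: Osric and Faisal each take £25,000.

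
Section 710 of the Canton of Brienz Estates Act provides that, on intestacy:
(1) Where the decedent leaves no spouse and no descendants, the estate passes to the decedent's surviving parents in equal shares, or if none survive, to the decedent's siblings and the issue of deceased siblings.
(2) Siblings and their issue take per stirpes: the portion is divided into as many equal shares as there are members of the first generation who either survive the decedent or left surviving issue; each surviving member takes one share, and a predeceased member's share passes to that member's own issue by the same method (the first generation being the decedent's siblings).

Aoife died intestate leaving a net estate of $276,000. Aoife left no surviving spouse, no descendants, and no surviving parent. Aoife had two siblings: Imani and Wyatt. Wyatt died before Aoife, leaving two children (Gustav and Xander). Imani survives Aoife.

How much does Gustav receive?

The entire $276,000 passes to the siblings and their issue.
That amount ($276,000) is divided into 2 shares of $138,000: Imani takes $138,000; Wyatt's $138,000 share passes to Wyatt's issue.
Wyatt's share ($138,000) is divided into 2 shares of $69,000: Gustav and Xander each take $69,000.

Gustav receives $69,000.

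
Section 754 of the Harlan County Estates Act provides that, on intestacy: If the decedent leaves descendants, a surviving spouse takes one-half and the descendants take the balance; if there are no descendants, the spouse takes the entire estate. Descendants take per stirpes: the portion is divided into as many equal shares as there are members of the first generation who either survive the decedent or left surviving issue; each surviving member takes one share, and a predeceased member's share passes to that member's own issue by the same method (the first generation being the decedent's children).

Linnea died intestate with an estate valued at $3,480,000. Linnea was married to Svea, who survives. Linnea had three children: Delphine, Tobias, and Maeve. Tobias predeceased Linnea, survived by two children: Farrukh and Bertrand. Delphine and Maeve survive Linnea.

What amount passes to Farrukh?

Farrukh receives $290,000.

Svea takes one-half of $3,480,000 = $1,740,000. The remaining $1,740,000 passes to the descendants.
The descendants' portion ($1,740,000) is divided into 3 shares of $580,000: Delphine and Maeve each take $580,000; Tobias's $580,000 share passes to Tobias's issue.
Tobias's share ($580,000) is divided into 2 shares of $290,000: Farrukh and Bertrand each take $290,000.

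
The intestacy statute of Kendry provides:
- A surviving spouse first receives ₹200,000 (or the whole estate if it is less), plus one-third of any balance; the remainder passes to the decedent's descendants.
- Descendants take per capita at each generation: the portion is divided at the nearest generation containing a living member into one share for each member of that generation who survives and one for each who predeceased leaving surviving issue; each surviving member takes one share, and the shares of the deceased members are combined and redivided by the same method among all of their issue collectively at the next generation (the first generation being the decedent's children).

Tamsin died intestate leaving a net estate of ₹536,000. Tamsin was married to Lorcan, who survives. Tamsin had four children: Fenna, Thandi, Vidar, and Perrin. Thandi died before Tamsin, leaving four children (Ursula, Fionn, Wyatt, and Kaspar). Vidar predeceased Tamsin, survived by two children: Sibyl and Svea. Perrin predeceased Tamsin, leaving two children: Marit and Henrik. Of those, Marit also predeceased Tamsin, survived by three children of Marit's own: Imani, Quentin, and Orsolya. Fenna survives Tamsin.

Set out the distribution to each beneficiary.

Lorcan first takes ₹200,000, leaving a balance of ₹336,000. Lorcan then takes one-third of the balance (₹112,000), for a total of ₹312,000. The remaining ₹224,000 passes to the descendants.
The descendants' portion (₹224,000) is divided at the children's generation into 4 shares of ₹56,000. Fenna takes ₹56,000. The 3 shares of the deceased (Thandi, Vidar, and Perrin) are combined into a pool of ₹168,000.
That pool (₹168,000) is divided at the grandchildren's generation into 8 shares of ₹21,000. Ursula, Fionn, Wyatt, Kaspar, Sibyl, Svea, and Henrik each take ₹21,000. The remaining share for the deceased Marit (₹21,000) is carried to the next generation.
That pool (₹21,000) is divided at the great-grandchildren's generation equally among Imani, Quentin, and Orsolya: ₹7,000 each.

Lorcan: ₹312,000; Fenna: ₹56,000; Ursula: ₹21,000; Fionn: ₹21,000; Wyatt: ₹21,000; Kaspar: ₹21,000; Sibyl: ₹21,000; Svea: ₹21,000; Imani: ₹7,000; Quentin: ₹7,000; Orsolya: ₹7,000; Henrik: ₹21,000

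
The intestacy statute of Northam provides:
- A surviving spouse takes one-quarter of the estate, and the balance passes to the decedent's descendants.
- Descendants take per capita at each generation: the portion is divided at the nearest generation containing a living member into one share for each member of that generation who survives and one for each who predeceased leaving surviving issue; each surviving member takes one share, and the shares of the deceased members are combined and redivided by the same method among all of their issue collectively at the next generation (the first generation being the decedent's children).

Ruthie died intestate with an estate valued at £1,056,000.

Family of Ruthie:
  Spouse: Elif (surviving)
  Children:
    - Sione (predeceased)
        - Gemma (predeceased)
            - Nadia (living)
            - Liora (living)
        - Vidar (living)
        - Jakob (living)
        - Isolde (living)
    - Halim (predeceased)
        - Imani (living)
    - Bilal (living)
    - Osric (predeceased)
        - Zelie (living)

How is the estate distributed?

Elif: £264,000; Nadia: £49,500; Liora: £49,500; Vidar: £99,000; Jakob: £99,000; Isolde: £99,000; Imani: £99,000; Bilal: £198,000; Zelie: £99,000

Elif takes one-quarter of £1,056,000 = £264,000. The remaining £792,000 passes to the descendants.
The descendants' portion (£792,000) is divided at the children's generation into 4 shares of £198,000. Bilal takes £198,000. The 3 shares of the deceased (Sione, Halim, and Osric) are combined into a pool of £594,000.
That pool (£594,000) is divided at the grandchildren's generation into 6 shares of £99,000. Vidar, Jakob, Isolde, Imani, and Zelie each take £99,000. The remaining share for the deceased Gemma (£99,000) is carried to the next generation.
That pool (£99,000) is divided at the great-grandchildren's generation equally among Nadia and Liora: £49,500 each.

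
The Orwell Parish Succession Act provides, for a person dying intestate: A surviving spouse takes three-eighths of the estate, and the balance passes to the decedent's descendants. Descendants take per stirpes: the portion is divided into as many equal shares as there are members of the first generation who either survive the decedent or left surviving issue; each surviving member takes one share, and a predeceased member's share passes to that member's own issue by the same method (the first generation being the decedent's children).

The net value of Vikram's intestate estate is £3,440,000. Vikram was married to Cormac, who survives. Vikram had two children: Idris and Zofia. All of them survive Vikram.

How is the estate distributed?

Cormac takes three-eighths of £3,440,000 = £1,290,000. The remaining £2,150,000 passes to the descendants.
The descendants' portion (£2,150,000) is divided into 2 shares of £1,075,000: Idris and Zofia each take £1,075,000.

Cormac: £1,290,000; Idris: £1,075,000; Zofia: £1,075,000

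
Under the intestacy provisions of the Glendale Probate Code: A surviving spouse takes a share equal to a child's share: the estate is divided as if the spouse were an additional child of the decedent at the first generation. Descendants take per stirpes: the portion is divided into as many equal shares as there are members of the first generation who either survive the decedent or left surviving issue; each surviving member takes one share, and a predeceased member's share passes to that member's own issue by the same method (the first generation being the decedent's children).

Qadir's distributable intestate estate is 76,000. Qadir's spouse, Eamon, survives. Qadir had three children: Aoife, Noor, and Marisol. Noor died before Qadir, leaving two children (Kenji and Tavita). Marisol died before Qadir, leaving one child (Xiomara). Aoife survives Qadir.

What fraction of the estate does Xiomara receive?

Xiomara receives 1/4 of the estate.

The spouse counts as an additional share at the children's level, so there are 4 primary shares of 19,000. Eamon takes one such share (19,000).
The children's combined portion (57,000) is divided into 3 shares of 19,000: Aoife takes 19,000; Noor's 19,000 share passes to Noor's issue; Marisol's 19,000 share passes to Marisol's issue.
Noor's share (19,000) is divided into 2 shares of 9,500: Kenji and Tavita each take 9,500.
Marisol's share (19,000) passes entirely to Xiomara.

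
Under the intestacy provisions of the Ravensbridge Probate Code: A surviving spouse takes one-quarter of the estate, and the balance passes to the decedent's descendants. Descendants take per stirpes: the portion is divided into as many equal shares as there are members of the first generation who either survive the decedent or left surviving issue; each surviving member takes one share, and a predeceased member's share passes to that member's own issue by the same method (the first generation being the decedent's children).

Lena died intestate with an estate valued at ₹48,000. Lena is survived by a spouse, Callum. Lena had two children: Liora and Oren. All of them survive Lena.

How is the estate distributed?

Callum: ₹12,000; Liora: ₹18,000; Oren: ₹18,000

Callum takes one-quarter of ₹48,000 = ₹12,000. The remaining ₹36,000 passes to the descendants.
The descendants' portion (₹36,000) is divided into 2 shares of ₹18,000: Liora and Oren each take ₹18,000.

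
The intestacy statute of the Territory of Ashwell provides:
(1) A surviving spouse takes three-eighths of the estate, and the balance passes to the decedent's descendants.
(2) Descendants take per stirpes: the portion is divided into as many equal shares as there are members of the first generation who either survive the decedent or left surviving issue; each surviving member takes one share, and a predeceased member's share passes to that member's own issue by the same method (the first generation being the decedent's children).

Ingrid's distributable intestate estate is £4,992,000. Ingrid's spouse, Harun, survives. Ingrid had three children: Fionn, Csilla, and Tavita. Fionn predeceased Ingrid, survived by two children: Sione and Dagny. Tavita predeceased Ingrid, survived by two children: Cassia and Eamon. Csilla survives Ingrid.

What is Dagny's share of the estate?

Dagny receives £520,000.

Harun takes three-eighths of £4,992,000 = £1,872,000. The remaining £3,120,000 passes to the descendants.
The descendants' portion (£3,120,000) is divided into 3 shares of £1,040,000: Csilla takes £1,040,000; Fionn's £1,040,000 share passes to Fionn's issue; Tavita's £1,040,000 share passes to Tavita's issue.
Fionn's share (£1,040,000) is divided into 2 shares of £520,000: Sione and Dagny each take £520,000.
Tavita's share (£1,040,000) is divided into 2 shares of £520,000: Cassia and Eamon each take £520,000.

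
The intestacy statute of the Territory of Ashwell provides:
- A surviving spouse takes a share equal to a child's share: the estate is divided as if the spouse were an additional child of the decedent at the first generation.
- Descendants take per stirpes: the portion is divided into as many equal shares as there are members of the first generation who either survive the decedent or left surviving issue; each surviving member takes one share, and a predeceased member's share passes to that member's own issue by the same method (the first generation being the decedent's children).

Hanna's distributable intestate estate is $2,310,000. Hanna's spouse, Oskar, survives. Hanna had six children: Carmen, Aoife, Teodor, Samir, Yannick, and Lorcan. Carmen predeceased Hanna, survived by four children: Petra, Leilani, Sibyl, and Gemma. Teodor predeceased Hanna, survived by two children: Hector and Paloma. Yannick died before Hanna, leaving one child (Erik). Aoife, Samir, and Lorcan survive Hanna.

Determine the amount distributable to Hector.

Hector receives $165,000.

The spouse counts as an additional share at the children's level, so there are 7 primary shares of $330,000. Oskar takes one such share ($330,000).
The children's combined portion ($1,980,000) is divided into 6 shares of $330,000: Aoife, Samir, and Lorcan each take $330,000; Carmen's $330,000 share passes to Carmen's issue; Teodor's $330,000 share passes to Teodor's issue; Yannick's $330,000 share passes to Yannick's issue.
Carmen's share ($330,000) is divided into 4 shares of $82,500: Petra, Leilani, Sibyl, and Gemma each take $82,500.
Teodor's share ($330,000) is divided into 2 shares of $165,000: Hector and Paloma each take $165,000.
Yannick's share ($330,000) passes entirely to Erik.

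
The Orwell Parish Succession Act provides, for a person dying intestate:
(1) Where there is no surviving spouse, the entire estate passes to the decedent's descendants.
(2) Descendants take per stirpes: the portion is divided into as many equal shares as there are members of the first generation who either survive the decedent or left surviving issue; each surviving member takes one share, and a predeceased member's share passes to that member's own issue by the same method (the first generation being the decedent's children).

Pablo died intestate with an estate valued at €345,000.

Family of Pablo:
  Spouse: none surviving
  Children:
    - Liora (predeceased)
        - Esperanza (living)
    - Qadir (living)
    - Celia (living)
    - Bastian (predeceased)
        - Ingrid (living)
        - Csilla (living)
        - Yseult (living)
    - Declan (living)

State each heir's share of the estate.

Esperanza: €69,000; Qadir: €69,000; Celia: €69,000; Ingrid: €23,000; Csilla: €23,000; Yseult: €23,000; Declan: €69,000

The entire €345,000 passes to the descendants.
That amount (€345,000) is divided into 5 shares of €69,000: Qadir, Celia, and Declan each take €69,000; Liora's €69,000 share passes to Liora's issue; Bastian's €69,000 share passes to Bastian's issue.
Liora's share (€69,000) passes entirely to Esperanza.
Bastian's share (€69,000) is divided into 3 shares of €23,000: Ingrid, Csilla, and Yseult each take €23,000.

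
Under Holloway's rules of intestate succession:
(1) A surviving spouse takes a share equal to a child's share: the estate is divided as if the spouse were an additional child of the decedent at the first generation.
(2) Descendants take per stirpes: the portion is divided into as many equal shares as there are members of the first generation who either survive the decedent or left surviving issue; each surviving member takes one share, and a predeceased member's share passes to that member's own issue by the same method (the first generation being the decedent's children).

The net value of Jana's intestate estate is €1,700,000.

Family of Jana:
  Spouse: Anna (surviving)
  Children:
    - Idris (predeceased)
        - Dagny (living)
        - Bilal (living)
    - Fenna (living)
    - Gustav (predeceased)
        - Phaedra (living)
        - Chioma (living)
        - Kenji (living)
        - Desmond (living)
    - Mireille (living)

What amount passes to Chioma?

Chioma receives €85,000.

The spouse counts as an additional share at the children's level, so there are 5 primary shares of €340,000. Anna takes one such share (€340,000).
The children's combined portion (€1,360,000) is divided into 4 shares of €340,000: Fenna and Mireille each take €340,000; Idris's €340,000 share passes to Idris's issue; Gustav's €340,000 share passes to Gustav's issue.
Idris's share (€340,000) is divided into 2 shares of €170,000: Dagny and Bilal each take €170,000.
Gustav's share (€340,000) is divided into 4 shares of €85,000: Phaedra, Chioma, Kenji, and Desmond each take €85,000.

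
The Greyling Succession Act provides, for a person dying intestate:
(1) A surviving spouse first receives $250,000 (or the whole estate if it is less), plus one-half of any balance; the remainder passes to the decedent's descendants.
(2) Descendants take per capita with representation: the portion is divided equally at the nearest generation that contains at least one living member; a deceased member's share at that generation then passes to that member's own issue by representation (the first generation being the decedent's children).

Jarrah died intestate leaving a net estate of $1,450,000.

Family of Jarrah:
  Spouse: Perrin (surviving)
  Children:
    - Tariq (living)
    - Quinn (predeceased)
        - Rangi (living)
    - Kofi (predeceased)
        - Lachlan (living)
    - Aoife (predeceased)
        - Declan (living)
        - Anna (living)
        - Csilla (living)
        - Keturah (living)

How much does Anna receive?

Perrin first takes $250,000, leaving a balance of $1,200,000. Perrin then takes one-half of the balance ($600,000), for a total of $850,000. The remaining $600,000 passes to the descendants.
The descendants' portion ($600,000) is divided into 4 shares of $150,000: Tariq takes $150,000; Quinn's $150,000 share passes to Quinn's issue; Kofi's $150,000 share passes to Kofi's issue; Aoife's $150,000 share passes to Aoife's issue.
Quinn's share ($150,000) passes entirely to Rangi.
Kofi's share ($150,000) passes entirely to Lachlan.
Aoife's share ($150,000) is divided into 4 shares of $37,500: Declan, Anna, Csilla, and Keturah each take $37,500.

Anna receives $37,500.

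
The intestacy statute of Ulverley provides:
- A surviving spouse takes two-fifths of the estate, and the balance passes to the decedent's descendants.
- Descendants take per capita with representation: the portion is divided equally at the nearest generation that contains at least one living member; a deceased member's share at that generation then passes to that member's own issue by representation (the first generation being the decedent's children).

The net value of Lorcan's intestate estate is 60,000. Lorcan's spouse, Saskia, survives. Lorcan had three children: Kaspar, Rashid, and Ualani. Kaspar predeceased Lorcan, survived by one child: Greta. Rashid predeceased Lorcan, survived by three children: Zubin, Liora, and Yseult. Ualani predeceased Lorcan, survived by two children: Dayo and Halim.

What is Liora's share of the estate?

Saskia takes two-fifths of 60,000 = 24,000. The remaining 36,000 passes to the descendants.
No child survives, so the initial division is made at the grandchildren's generation.
The descendants' portion (36,000) is divided into 6 shares of 6,000: Greta, Zubin, Liora, Yseult, Dayo, and Halim each take 6,000.

Liora receives 6,000.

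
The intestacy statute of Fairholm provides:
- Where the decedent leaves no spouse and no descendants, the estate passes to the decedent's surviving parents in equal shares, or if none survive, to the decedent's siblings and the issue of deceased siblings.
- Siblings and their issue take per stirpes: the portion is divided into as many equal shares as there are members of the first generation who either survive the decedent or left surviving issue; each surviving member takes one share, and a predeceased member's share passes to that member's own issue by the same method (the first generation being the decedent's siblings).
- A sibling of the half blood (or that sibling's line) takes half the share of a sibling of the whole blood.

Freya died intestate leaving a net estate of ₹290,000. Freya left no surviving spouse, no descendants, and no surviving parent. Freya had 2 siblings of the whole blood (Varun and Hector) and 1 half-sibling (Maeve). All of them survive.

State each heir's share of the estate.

Maeve: ₹58,000; Varun: ₹116,000; Hector: ₹116,000

The entire ₹290,000 passes to the siblings and their issue.
Counting each half-blood sibling's line as half a unit, there are 5/2 units in ₹290,000, so one unit is ₹116,000. Whole-blood lines (Varun and Hector) take ₹116,000 each; half-blood lines (Maeve) take ₹58,000 each.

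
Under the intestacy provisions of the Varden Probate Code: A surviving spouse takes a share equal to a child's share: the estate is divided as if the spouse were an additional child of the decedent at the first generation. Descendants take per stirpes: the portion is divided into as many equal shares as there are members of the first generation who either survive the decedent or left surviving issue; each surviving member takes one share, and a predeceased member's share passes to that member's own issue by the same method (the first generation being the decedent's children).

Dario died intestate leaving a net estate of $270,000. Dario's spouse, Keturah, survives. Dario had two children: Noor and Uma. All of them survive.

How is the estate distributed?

Keturah: $90,000; Noor: $90,000; Uma: $90,000

The spouse counts as an additional share at the children's level, so there are 3 primary shares of $90,000. Keturah takes one such share ($90,000).
The children's combined portion ($180,000) is divided into 2 shares of $90,000: Noor and Uma each take $90,000.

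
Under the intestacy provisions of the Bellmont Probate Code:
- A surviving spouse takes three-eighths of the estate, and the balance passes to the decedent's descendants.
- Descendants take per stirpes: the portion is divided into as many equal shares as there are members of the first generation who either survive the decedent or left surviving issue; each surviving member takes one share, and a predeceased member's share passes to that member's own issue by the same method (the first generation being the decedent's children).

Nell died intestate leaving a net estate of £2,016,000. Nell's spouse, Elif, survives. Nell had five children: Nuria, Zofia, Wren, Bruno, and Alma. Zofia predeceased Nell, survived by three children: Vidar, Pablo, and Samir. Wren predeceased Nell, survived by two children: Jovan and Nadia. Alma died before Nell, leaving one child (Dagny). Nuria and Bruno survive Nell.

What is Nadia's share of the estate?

Nadia receives £126,000.

Elif takes three-eighths of £2,016,000 = £756,000. The remaining £1,260,000 passes to the descendants.
The descendants' portion (£1,260,000) is divided into 5 shares of £252,000: Nuria and Bruno each take £252,000; Zofia's £252,000 share passes to Zofia's issue; Wren's £252,000 share passes to Wren's issue; Alma's £252,000 share passes to Alma's issue.
Zofia's share (£252,000) is divided into 3 shares of £84,000: Vidar, Pablo, and Samir each take £84,000.
Wren's share (£252,000) is divided into 2 shares of £126,000: Jovan and Nadia each take £126,000.
Alma's share (£252,000) passes entirely to Dagny.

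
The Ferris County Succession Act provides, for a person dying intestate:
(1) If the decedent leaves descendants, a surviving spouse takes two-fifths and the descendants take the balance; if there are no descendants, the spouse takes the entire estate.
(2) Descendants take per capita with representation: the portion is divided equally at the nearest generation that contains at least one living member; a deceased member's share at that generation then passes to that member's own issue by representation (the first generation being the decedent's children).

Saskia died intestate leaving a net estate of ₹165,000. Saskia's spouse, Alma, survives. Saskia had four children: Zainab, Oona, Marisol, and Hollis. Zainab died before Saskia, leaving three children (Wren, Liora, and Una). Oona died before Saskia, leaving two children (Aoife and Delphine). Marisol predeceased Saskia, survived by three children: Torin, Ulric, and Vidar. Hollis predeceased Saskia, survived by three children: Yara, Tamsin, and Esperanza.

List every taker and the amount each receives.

Alma takes two-fifths of ₹165,000 = ₹66,000. The remaining ₹99,000 passes to the descendants.
No child survives, so the initial division is made at the grandchildren's generation.
The descendants' portion (₹99,000) is divided into 11 shares of ₹9,000: Wren, Liora, Una, Aoife, Delphine, Torin, Ulric, Vidar, Yara, Tamsin, and Esperanza each take ₹9,000.

Alma: ₹66,000; Wren: ₹9,000; Liora: ₹9,000; Una: ₹9,000; Aoife: ₹9,000; Delphine: ₹9,000; Torin: ₹9,000; Ulric: ₹9,000; Vidar: ₹9,000; Yara: ₹9,000; Tamsin: ₹9,000; Esperanza: ₹9,000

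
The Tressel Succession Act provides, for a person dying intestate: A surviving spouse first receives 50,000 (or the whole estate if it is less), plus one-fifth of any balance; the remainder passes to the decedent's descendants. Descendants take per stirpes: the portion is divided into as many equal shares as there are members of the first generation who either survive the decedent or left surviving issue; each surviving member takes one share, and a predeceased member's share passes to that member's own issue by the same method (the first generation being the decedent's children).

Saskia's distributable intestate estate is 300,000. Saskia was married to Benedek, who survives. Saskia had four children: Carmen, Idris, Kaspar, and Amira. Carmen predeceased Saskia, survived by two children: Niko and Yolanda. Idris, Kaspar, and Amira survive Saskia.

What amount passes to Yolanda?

Benedek first takes 50,000, leaving a balance of 250,000. Benedek then takes one-fifth of the balance (50,000), for a total of 100,000. The remaining 200,000 passes to the descendants.
The descendants' portion (200,000) is divided into 4 shares of 50,000: Idris, Kaspar, and Amira each take 50,000; Carmen's 50,000 share passes to Carmen's issue.
Carmen's share (50,000) is divided into 2 shares of 25,000: Niko and Yolanda each take 25,000.

Yolanda receives 25,000.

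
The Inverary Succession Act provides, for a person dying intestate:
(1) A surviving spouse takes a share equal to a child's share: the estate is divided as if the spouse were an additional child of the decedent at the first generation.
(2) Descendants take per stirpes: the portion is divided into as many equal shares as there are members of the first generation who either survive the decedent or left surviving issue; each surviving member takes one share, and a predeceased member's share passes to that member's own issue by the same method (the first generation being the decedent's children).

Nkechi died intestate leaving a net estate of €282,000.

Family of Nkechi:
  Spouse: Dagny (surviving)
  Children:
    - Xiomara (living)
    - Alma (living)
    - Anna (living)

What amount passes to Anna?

Anna receives €70,500.

The spouse counts as an additional share at the children's level, so there are 4 primary shares of €70,500. Dagny takes one such share (€70,500).
The children's combined portion (€211,500) is divided into 3 shares of €70,500: Xiomara, Alma, and Anna each take €70,500.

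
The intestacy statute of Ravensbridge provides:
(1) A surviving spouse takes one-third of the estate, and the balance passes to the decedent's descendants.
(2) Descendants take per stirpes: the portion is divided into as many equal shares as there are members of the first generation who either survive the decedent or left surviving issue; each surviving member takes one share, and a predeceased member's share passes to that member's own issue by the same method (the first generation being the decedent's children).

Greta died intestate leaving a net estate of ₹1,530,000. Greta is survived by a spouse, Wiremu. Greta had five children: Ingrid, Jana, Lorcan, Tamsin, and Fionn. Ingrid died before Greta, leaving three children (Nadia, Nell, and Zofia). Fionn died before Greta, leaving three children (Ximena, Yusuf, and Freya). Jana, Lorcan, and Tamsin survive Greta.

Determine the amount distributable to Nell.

Wiremu takes one-third of ₹1,530,000 = ₹510,000. The remaining ₹1,020,000 passes to the descendants.
The descendants' portion (₹1,020,000) is divided into 5 shares of ₹204,000: Jana, Lorcan, and Tamsin each take ₹204,000; Ingrid's ₹204,000 share passes to Ingrid's issue; Fionn's ₹204,000 share passes to Fionn's issue.
Ingrid's share (₹204,000) is divided into 3 shares of ₹68,000: Nadia, Nell, and Zofia each take ₹68,000.
Fionn's share (₹204,000) is divided into 3 shares of ₹68,000: Ximena, Yusuf, and Freya each take ₹68,000.

Nell receives ₹68,000.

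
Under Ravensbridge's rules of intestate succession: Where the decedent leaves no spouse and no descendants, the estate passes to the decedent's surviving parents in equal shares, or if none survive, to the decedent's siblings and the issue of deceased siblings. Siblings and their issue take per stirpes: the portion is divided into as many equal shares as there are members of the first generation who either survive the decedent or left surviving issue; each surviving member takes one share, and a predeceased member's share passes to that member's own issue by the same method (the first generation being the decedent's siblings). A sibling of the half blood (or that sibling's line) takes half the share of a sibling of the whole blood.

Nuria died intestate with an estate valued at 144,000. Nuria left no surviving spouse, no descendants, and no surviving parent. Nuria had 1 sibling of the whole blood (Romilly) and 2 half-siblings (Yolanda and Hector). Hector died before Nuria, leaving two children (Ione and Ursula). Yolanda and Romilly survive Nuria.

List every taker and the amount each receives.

Yolanda: 36,000; Ione: 18,000; Ursula: 18,000; Romilly: 72,000

The entire 144,000 passes to the siblings and their issue.
Counting each half-blood sibling's line as half a unit, there are 2 units in 144,000, so one unit is 72,000. Whole-blood lines (Romilly) take 72,000 each; half-blood lines (Yolanda and Hector) take 36,000 each.
Hector's share (36,000) is divided into 2 shares of 18,000: Ione and Ursula each take 18,000.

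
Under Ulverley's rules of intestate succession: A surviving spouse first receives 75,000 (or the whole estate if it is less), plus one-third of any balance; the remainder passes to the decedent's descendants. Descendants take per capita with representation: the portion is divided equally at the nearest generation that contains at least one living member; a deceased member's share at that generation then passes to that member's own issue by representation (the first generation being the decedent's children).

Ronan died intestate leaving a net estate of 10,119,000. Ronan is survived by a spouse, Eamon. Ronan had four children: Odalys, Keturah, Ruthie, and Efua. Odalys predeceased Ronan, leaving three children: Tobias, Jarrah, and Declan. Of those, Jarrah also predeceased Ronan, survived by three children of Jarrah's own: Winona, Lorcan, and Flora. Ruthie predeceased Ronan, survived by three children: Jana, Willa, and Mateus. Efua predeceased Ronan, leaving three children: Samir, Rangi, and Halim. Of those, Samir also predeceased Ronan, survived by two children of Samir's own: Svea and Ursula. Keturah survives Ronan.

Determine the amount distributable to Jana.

Jana receives 558,000.

Eamon first takes 75,000, leaving a balance of 10,044,000. Eamon then takes one-third of the balance (3,348,000), for a total of 3,423,000. The remaining 6,696,000 passes to the descendants.
The descendants' portion (6,696,000) is divided into 4 shares of 1,674,000: Keturah takes 1,674,000; Odalys's 1,674,000 share passes to Odalys's issue; Ruthie's 1,674,000 share passes to Ruthie's issue; Efua's 1,674,000 share passes to Efua's issue.
Odalys's share (1,674,000) is divided into 3 shares of 558,000: Tobias and Declan each take 558,000; Jarrah's 558,000 share passes to Jarrah's issue.
Jarrah's share (558,000) is divided into 3 shares of 186,000: Winona, Lorcan, and Flora each take 186,000.
Ruthie's share (1,674,000) is divided into 3 shares of 558,000: Jana, Willa, and Mateus each take 558,000.
Efua's share (1,674,000) is divided into 3 shares of 558,000: Rangi and Halim each take 558,000; Samir's 558,000 share passes to Samir's issue.
Samir's share (558,000) is divided into 2 shares of 279,000: Svea and Ursula each take 279,000.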